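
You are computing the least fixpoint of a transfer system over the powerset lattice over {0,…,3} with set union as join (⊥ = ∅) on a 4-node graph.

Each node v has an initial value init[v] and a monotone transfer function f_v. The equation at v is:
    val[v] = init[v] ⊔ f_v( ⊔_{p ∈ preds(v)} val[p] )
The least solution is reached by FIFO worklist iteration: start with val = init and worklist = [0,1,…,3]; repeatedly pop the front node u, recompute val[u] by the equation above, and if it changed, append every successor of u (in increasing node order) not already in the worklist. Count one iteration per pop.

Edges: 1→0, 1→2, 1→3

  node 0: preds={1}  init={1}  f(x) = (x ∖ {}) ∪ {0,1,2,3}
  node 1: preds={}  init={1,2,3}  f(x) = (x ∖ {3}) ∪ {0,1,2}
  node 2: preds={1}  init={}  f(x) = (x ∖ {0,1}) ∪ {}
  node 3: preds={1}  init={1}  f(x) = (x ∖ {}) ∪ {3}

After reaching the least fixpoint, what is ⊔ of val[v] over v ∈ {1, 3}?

{0,1,2,3}

Worklist (5 pops):
  #1 pop 0: in={1,2,3} → {0,1,2,3} (was {1}); enqueue []
  #2 pop 1: in={} → {0,1,2,3} (was {1,2,3}); enqueue [0]
  #3 pop 2: in={0,1,2,3} → {2,3} (was {}); enqueue []
  #4 pop 3: in={0,1,2,3} → {0,1,2,3} (was {1}); enqueue []
  #5 pop 0: in={0,1,2,3} → {0,1,2,3} (no change)

Fixpoint:
  val[0] = {0,1,2,3}
  val[1] = {0,1,2,3}
  val[2] = {2,3}
  val[3] = {0,1,2,3}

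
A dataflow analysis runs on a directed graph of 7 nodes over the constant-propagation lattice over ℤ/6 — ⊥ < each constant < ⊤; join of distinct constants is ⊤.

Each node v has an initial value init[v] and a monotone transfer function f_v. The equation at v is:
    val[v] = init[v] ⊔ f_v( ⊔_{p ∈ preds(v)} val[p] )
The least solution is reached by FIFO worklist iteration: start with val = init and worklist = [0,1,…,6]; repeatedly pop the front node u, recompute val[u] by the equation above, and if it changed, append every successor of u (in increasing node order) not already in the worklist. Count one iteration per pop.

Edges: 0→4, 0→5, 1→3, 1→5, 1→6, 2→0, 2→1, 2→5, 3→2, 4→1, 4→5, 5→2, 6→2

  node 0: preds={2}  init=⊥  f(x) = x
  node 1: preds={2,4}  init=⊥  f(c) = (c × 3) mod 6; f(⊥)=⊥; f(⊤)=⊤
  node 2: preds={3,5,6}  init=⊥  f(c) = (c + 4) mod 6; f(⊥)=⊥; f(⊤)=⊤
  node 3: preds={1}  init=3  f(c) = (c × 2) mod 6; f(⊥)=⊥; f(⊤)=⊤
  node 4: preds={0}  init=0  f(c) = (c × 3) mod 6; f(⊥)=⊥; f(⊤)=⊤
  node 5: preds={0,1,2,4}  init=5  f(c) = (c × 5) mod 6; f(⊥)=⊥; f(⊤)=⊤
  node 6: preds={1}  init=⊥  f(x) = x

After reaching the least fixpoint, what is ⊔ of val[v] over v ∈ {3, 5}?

⊤

Worklist (16 pops):
  #1 pop 0: in=⊥ → ⊥ (no change)
  #2 pop 1: in=0 → 0 (was ⊥); enqueue []
  #3 pop 2: in=⊤ → ⊤ (was ⊥); enqueue [0,1]
  #4 pop 3: in=0 → ⊤ (was 3); enqueue [2]
  #5 pop 4: in=⊥ → 0 (no change)
  #6 pop 5: in=⊤ → ⊤ (was 5); enqueue []
  #7 pop 6: in=0 → 0 (was ⊥); enqueue []
  #8 pop 0: in=⊤ → ⊤ (was ⊥); enqueue [4,5]
  #9 pop 1: in=⊤ → ⊤ (was 0); enqueue [3,6]
  #10 pop 2: in=⊤ → ⊤ (no change)
  #11 pop 4: in=⊤ → ⊤ (was 0); enqueue [1]
  #12 pop 5: in=⊤ → ⊤ (no change)
  #13 pop 3: in=⊤ → ⊤ (no change)
  #14 pop 6: in=⊤ → ⊤ (was 0); enqueue [2]
  #15 pop 1: in=⊤ → ⊤ (no change)
  #16 pop 2: in=⊤ → ⊤ (no change)

Fixpoint:
  val[0] = ⊤
  val[1] = ⊤
  val[2] = ⊤
  val[3] = ⊤
  val[4] = ⊤
  val[5] = ⊤
  val[6] = ⊤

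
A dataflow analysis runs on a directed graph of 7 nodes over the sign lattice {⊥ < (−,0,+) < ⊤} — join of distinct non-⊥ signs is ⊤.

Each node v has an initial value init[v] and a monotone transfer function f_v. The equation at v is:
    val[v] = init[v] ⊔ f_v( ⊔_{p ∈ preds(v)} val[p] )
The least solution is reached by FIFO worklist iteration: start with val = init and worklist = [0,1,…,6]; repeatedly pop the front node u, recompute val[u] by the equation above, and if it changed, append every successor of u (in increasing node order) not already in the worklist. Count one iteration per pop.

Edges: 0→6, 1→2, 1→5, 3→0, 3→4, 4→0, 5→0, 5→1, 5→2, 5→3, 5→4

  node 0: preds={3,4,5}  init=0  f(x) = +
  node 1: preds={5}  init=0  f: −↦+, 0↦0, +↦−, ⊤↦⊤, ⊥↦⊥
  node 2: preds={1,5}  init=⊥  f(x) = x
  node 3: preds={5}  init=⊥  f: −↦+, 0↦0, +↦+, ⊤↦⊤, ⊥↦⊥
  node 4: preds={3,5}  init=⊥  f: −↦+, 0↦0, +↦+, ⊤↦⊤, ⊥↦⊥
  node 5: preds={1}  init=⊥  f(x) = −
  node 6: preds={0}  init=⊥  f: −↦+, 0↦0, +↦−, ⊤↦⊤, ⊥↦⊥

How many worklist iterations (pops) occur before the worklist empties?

14

Iteration log — 14 steps:
  step 1. node 0  ⊔preds=⊥  new=⊤  old=0  +wl: 
  step 2. node 1  ⊔preds=⊥  new=0  stable
  step 3. node 2  ⊔preds=0  new=0  old=⊥  +wl: 
  step 4. node 3  ⊔preds=⊥  new=⊥  stable
  step 5. node 4  ⊔preds=⊥  new=⊥  stable
  step 6. node 5  ⊔preds=0  new=−  old=⊥  +wl: 0,1,2,3,4
  step 7. node 6  ⊔preds=⊤  new=⊤  old=⊥  +wl: 
  step 8. node 0  ⊔preds=−  new=⊤  stable
  step 9. node 1  ⊔preds=−  new=⊤  old=0  +wl: 5
  step 10. node 2  ⊔preds=⊤  new=⊤  old=0  +wl: 
  step 11. node 3  ⊔preds=−  new=+  old=⊥  +wl: 0
  step 12. node 4  ⊔preds=⊤  new=⊤  old=⊥  +wl: 
  step 13. node 5  ⊔preds=⊤  new=−  stable
  step 14. node 0  ⊔preds=⊤  new=⊤  stable

Least fixpoint reached:
  node 0: ⊤
  node 1: ⊤
  node 2: ⊤
  node 3: +
  node 4: ⊤
  node 5: −
  node 6: ⊤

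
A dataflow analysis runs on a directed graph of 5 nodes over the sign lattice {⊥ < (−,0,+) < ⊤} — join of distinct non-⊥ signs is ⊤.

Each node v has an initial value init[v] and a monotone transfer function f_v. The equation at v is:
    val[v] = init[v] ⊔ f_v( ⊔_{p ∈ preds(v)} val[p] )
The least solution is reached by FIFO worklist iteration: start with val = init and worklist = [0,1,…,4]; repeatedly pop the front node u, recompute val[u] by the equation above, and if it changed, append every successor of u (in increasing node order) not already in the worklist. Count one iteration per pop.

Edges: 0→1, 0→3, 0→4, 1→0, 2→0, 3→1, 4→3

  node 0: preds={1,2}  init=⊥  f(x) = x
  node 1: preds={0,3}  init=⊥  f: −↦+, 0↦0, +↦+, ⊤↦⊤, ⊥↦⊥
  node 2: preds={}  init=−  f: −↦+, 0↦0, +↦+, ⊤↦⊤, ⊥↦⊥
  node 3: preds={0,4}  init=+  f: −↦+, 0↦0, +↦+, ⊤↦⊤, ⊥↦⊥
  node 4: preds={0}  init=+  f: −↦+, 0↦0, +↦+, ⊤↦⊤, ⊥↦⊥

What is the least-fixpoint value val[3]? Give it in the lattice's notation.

Trace (10 dequeues):
  [1] u=0 | in − | out − | prev ⊥ | push {}
  [2] u=1 | in ⊤ | out ⊤ | prev ⊥ | push {0}
  [3] u=2 | in ⊥ | out − | ==
  [4] u=3 | in ⊤ | out ⊤ | prev + | push {1}
  [5] u=4 | in − | out + | ==
  [6] u=0 | in ⊤ | out ⊤ | prev − | push {3,4}
  [7] u=1 | in ⊤ | out ⊤ | ==
  [8] u=3 | in ⊤ | out ⊤ | ==
  [9] u=4 | in ⊤ | out ⊤ | prev + | push {3}
  [10] u=3 | in ⊤ | out ⊤ | ==

Converged values:
  [0] ⊤
  [1] ⊤
  [2] −
  [3] ⊤
  [4] ⊤

⊤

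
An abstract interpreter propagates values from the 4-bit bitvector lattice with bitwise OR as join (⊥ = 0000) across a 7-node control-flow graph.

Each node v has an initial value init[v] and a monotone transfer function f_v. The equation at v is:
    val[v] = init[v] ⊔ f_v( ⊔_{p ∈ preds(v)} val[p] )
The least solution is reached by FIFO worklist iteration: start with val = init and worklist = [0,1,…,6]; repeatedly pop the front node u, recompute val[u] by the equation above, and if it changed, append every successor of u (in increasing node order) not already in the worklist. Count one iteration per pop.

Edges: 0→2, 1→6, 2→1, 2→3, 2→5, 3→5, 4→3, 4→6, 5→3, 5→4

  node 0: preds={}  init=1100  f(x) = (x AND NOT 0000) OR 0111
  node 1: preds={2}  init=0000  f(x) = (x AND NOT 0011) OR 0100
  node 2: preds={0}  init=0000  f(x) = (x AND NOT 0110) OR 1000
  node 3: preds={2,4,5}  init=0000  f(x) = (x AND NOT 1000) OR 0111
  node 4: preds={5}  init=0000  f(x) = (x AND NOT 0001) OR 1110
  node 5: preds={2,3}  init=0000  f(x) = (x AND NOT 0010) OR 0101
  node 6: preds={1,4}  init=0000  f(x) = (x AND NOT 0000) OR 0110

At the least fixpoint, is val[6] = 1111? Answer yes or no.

Trace (11 dequeues):
  [1] u=0 | in 0000 | out 1111 | prev 1100 | push {}
  [2] u=1 | in 0000 | out 0100 | prev 0000 | push {}
  [3] u=2 | in 1111 | out 1001 | prev 0000 | push {1}
  [4] u=3 | in 1001 | out 0111 | prev 0000 | push {}
  [5] u=4 | in 0000 | out 1110 | prev 0000 | push {3}
  [6] u=5 | in 1111 | out 1101 | prev 0000 | push {4}
  [7] u=6 | in 1110 | out 1110 | prev 0000 | push {}
  [8] u=1 | in 1001 | out 1100 | prev 0100 | push {6}
  [9] u=3 | in 1111 | out 0111 | ==
  [10] u=4 | in 1101 | out 1110 | ==
  [11] u=6 | in 1110 | out 1110 | ==

Converged values:
  [0] 1111
  [1] 1100
  [2] 1001
  [3] 0111
  [4] 1110
  [5] 1101
  [6] 1110

no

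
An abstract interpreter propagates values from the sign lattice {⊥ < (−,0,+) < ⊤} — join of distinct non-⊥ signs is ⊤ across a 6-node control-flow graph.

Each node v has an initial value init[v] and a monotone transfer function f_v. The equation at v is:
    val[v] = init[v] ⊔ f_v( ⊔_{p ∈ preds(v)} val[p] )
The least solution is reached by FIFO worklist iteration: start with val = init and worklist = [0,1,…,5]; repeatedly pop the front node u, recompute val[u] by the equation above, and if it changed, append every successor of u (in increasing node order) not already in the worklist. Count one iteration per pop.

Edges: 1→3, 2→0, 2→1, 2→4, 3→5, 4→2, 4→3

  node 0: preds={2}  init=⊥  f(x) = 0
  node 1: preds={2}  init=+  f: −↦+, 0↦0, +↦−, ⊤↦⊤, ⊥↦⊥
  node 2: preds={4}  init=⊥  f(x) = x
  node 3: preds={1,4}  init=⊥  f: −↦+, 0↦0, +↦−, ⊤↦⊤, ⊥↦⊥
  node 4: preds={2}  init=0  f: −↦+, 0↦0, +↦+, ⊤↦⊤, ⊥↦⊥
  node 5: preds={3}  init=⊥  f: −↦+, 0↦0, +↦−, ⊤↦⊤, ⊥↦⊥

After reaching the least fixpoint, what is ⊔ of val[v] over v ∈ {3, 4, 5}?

Trace (9 dequeues):
  [1] u=0 | in ⊥ | out 0 | prev ⊥ | push {}
  [2] u=1 | in ⊥ | out + | ==
  [3] u=2 | in 0 | out 0 | prev ⊥ | push {0,1}
  [4] u=3 | in ⊤ | out ⊤ | prev ⊥ | push {}
  [5] u=4 | in 0 | out 0 | ==
  [6] u=5 | in ⊤ | out ⊤ | prev ⊥ | push {}
  [7] u=0 | in 0 | out 0 | ==
  [8] u=1 | in 0 | out ⊤ | prev + | push {3}
  [9] u=3 | in ⊤ | out ⊤ | ==

Converged values:
  [0] 0
  [1] ⊤
  [2] 0
  [3] ⊤
  [4] 0
  [5] ⊤

⊤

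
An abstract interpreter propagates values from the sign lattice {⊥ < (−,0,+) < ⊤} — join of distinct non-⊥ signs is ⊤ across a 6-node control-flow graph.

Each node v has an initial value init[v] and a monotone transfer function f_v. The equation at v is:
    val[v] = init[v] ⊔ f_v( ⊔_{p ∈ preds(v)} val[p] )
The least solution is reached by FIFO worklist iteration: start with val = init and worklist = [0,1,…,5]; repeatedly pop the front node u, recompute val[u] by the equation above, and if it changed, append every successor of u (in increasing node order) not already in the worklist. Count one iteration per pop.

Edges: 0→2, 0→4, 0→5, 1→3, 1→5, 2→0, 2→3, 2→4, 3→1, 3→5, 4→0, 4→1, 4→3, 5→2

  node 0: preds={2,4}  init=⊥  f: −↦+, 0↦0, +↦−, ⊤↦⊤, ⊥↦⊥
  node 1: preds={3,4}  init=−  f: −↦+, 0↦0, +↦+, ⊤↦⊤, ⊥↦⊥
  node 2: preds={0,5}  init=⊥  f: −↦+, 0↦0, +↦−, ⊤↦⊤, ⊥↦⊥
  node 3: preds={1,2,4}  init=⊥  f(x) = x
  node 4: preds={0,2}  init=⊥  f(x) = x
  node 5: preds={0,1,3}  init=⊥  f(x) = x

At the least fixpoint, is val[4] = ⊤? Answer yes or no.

yes

Trace (20 dequeues):
  [1] u=0 | in ⊥ | out ⊥ | ==
  [2] u=1 | in ⊥ | out − | ==
  [3] u=2 | in ⊥ | out ⊥ | ==
  [4] u=3 | in − | out − | prev ⊥ | push {1}
  [5] u=4 | in ⊥ | out ⊥ | ==
  [6] u=5 | in − | out − | prev ⊥ | push {2}
  [7] u=1 | in − | out ⊤ | prev − | push {3,5}
  [8] u=2 | in − | out + | prev ⊥ | push {0,4}
  [9] u=3 | in ⊤ | out ⊤ | prev − | push {1}
  [10] u=5 | in ⊤ | out ⊤ | prev − | push {2}
  [11] u=0 | in + | out − | prev ⊥ | push {5}
  [12] u=4 | in ⊤ | out ⊤ | prev ⊥ | push {0,3}
  [13] u=1 | in ⊤ | out ⊤ | ==
  [14] u=2 | in ⊤ | out ⊤ | prev + | push {4}
  [15] u=5 | in ⊤ | out ⊤ | ==
  [16] u=0 | in ⊤ | out ⊤ | prev − | push {2,5}
  [17] u=3 | in ⊤ | out ⊤ | ==
  [18] u=4 | in ⊤ | out ⊤ | ==
  [19] u=2 | in ⊤ | out ⊤ | ==
  [20] u=5 | in ⊤ | out ⊤ | ==

Converged values:
  [0] ⊤
  [1] ⊤
  [2] ⊤
  [3] ⊤
  [4] ⊤
  [5] ⊤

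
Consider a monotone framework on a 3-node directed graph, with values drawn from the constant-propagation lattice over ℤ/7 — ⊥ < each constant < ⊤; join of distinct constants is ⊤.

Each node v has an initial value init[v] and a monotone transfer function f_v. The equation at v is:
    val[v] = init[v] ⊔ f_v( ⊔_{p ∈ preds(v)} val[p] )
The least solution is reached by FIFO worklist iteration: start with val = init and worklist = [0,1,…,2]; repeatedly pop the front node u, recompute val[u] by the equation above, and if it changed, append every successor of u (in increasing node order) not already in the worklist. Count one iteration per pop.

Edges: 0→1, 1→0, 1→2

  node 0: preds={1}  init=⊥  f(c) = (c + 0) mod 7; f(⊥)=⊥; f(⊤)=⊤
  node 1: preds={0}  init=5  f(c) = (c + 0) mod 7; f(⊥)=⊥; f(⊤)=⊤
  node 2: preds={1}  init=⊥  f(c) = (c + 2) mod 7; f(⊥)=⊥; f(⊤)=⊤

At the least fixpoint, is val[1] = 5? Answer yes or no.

Iteration log — 3 steps:
  step 1. node 0  ⊔preds=5  new=5  old=⊥  +wl: 
  step 2. node 1  ⊔preds=5  new=5  stable
  step 3. node 2  ⊔preds=5  new=0  old=⊥  +wl: 

Least fixpoint reached:
  node 0: 5
  node 1: 5
  node 2: 0

yes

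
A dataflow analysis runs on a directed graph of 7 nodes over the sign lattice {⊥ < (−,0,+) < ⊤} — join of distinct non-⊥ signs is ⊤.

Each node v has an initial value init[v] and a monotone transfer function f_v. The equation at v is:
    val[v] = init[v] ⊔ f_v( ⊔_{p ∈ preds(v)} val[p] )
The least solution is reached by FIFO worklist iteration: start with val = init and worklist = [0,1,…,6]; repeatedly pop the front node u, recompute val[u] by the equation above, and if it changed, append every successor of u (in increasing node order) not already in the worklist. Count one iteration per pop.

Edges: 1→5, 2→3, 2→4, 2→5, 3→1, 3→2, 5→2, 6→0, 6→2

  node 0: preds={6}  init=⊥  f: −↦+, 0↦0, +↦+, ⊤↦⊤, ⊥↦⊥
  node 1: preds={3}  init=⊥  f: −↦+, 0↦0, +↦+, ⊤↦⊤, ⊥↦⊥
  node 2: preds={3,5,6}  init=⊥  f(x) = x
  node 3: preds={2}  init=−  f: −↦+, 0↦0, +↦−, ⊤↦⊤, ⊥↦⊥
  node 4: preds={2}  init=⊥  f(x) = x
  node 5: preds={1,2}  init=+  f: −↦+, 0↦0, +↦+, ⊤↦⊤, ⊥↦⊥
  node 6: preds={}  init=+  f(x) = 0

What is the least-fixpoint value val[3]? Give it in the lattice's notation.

Worklist (11 pops):
  #1 pop 0: in=+ → + (was ⊥); enqueue []
  #2 pop 1: in=− → + (was ⊥); enqueue []
  #3 pop 2: in=⊤ → ⊤ (was ⊥); enqueue []
  #4 pop 3: in=⊤ → ⊤ (was −); enqueue [1,2]
  #5 pop 4: in=⊤ → ⊤ (was ⊥); enqueue []
  #6 pop 5: in=⊤ → ⊤ (was +); enqueue []
  #7 pop 6: in=⊥ → ⊤ (was +); enqueue [0]
  #8 pop 1: in=⊤ → ⊤ (was +); enqueue [5]
  #9 pop 2: in=⊤ → ⊤ (no change)
  #10 pop 0: in=⊤ → ⊤ (was +); enqueue []
  #11 pop 5: in=⊤ → ⊤ (no change)

Fixpoint:
  val[0] = ⊤
  val[1] = ⊤
  val[2] = ⊤
  val[3] = ⊤
  val[4] = ⊤
  val[5] = ⊤
  val[6] = ⊤

⊤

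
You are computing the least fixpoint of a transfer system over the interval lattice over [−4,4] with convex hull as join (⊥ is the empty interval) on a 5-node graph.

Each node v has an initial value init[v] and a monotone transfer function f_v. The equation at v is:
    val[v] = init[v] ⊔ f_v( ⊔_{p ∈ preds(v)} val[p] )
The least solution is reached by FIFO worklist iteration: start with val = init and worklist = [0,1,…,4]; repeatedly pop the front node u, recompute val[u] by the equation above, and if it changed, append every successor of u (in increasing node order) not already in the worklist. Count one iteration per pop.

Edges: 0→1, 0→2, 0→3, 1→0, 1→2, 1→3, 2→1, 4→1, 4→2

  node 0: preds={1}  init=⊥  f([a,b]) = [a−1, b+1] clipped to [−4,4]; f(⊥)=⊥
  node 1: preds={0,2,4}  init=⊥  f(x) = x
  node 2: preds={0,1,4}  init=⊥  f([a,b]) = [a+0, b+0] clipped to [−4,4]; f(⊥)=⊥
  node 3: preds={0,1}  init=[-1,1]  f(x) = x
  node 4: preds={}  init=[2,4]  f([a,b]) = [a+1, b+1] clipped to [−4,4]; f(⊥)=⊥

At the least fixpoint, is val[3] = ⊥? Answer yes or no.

no

Worklist (31 pops):
  #1 pop 0: in=⊥ → ⊥ (no change)
  #2 pop 1: in=[2,4] → [2,4] (was ⊥); enqueue [0]
  #3 pop 2: in=[2,4] → [2,4] (was ⊥); enqueue [1]
  #4 pop 3: in=[2,4] → [-1,4] (was [-1,1]); enqueue []
  #5 pop 4: in=⊥ → [2,4] (no change)
  #6 pop 0: in=[2,4] → [1,4] (was ⊥); enqueue [2,3]
  #7 pop 1: in=[1,4] → [1,4] (was [2,4]); enqueue [0]
  #8 pop 2: in=[1,4] → [1,4] (was [2,4]); enqueue [1]
  #9 pop 3: in=[1,4] → [-1,4] (no change)
  #10 pop 0: in=[1,4] → [0,4] (was [1,4]); enqueue [2,3]
  #11 pop 1: in=[0,4] → [0,4] (was [1,4]); enqueue [0]
  #12 pop 2: in=[0,4] → [0,4] (was [1,4]); enqueue [1]
  #13 pop 3: in=[0,4] → [-1,4] (no change)
  #14 pop 0: in=[0,4] → [-1,4] (was [0,4]); enqueue [2,3]
  #15 pop 1: in=[-1,4] → [-1,4] (was [0,4]); enqueue [0]
  #16 pop 2: in=[-1,4] → [-1,4] (was [0,4]); enqueue [1]
  #17 pop 3: in=[-1,4] → [-1,4] (no change)
  #18 pop 0: in=[-1,4] → [-2,4] (was [-1,4]); enqueue [2,3]
  #19 pop 1: in=[-2,4] → [-2,4] (was [-1,4]); enqueue [0]
  #20 pop 2: in=[-2,4] → [-2,4] (was [-1,4]); enqueue [1]
  #21 pop 3: in=[-2,4] → [-2,4] (was [-1,4]); enqueue []
  #22 pop 0: in=[-2,4] → [-3,4] (was [-2,4]); enqueue [2,3]
  #23 pop 1: in=[-3,4] → [-3,4] (was [-2,4]); enqueue [0]
  #24 pop 2: in=[-3,4] → [-3,4] (was [-2,4]); enqueue [1]
  #25 pop 3: in=[-3,4] → [-3,4] (was [-2,4]); enqueue []
  #26 pop 0: in=[-3,4] → [-4,4] (was [-3,4]); enqueue [2,3]
  #27 pop 1: in=[-4,4] → [-4,4] (was [-3,4]); enqueue [0]
  #28 pop 2: in=[-4,4] → [-4,4] (was [-3,4]); enqueue [1]
  #29 pop 3: in=[-4,4] → [-4,4] (was [-3,4]); enqueue []
  #30 pop 0: in=[-4,4] → [-4,4] (no change)
  #31 pop 1: in=[-4,4] → [-4,4] (no change)

Fixpoint:
  val[0] = [-4,4]
  val[1] = [-4,4]
  val[2] = [-4,4]
  val[3] = [-4,4]
  val[4] = [2,4]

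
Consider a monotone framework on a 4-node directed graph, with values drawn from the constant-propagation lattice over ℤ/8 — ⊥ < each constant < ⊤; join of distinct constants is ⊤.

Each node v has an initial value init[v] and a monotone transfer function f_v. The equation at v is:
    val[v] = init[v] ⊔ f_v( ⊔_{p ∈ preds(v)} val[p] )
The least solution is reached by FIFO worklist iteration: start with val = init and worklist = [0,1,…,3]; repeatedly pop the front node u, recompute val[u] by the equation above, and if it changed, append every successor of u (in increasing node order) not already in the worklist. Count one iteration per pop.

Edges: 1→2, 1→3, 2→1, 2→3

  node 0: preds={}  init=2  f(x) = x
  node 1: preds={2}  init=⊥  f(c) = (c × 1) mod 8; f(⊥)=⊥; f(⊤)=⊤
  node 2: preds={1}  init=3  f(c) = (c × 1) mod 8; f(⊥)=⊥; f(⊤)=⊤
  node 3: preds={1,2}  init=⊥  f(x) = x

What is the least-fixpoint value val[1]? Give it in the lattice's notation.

3

Trace (4 dequeues):
  [1] u=0 | in ⊥ | out 2 | ==
  [2] u=1 | in 3 | out 3 | prev ⊥ | push {}
  [3] u=2 | in 3 | out 3 | ==
  [4] u=3 | in 3 | out 3 | prev ⊥ | push {}

Converged values:
  [0] 2
  [1] 3
  [2] 3
  [3] 3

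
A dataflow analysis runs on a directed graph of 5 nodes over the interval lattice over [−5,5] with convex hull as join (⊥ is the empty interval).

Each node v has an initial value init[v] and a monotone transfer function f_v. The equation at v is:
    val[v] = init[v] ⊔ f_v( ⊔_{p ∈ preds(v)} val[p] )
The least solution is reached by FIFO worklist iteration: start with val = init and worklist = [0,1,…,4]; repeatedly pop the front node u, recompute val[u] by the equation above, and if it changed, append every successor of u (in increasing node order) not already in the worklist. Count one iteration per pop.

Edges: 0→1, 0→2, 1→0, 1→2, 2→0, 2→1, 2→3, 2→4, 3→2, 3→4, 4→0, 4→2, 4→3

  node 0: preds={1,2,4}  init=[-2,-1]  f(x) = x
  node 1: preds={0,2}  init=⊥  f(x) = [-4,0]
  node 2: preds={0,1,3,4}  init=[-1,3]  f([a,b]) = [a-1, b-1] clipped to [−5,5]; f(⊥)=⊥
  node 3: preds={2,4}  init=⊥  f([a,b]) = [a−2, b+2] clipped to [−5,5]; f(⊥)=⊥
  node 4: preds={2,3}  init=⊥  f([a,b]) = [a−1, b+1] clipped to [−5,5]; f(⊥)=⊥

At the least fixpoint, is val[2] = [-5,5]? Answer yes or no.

Iteration log — 12 steps:
  step 1. node 0  ⊔preds=[-1,3]  new=[-2,3]  old=[-2,-1]  +wl: 
  step 2. node 1  ⊔preds=[-2,3]  new=[-4,0]  old=⊥  +wl: 0
  step 3. node 2  ⊔preds=[-4,3]  new=[-5,3]  old=[-1,3]  +wl: 1
  step 4. node 3  ⊔preds=[-5,3]  new=[-5,5]  old=⊥  +wl: 2
  step 5. node 4  ⊔preds=[-5,5]  new=[-5,5]  old=⊥  +wl: 3
  step 6. node 0  ⊔preds=[-5,5]  new=[-5,5]  old=[-2,3]  +wl: 
  step 7. node 1  ⊔preds=[-5,5]  new=[-4,0]  stable
  step 8. node 2  ⊔preds=[-5,5]  new=[-5,4]  old=[-5,3]  +wl: 0,1,4
  step 9. node 3  ⊔preds=[-5,5]  new=[-5,5]  stable
  step 10. node 0  ⊔preds=[-5,5]  new=[-5,5]  stable
  step 11. node 1  ⊔preds=[-5,5]  new=[-4,0]  stable
  step 12. node 4  ⊔preds=[-5,5]  new=[-5,5]  stable

Least fixpoint reached:
  node 0: [-5,5]
  node 1: [-4,0]
  node 2: [-5,4]
  node 3: [-5,5]
  node 4: [-5,5]

no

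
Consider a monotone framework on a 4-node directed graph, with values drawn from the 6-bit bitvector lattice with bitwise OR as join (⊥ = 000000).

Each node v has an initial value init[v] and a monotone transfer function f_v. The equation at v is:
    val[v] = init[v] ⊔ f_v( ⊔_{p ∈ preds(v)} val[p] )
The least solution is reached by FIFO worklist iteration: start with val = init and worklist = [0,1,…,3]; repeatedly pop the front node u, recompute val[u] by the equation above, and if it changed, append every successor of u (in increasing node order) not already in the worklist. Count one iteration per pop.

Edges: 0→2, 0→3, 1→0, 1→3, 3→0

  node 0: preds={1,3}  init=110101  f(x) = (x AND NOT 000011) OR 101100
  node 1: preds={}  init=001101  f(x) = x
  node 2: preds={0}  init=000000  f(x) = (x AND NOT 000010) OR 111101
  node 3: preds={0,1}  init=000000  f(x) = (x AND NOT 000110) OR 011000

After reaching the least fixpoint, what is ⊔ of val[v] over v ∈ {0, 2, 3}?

Worklist (5 pops):
  #1 pop 0: in=001101 → 111101 (was 110101); enqueue []
  #2 pop 1: in=000000 → 001101 (no change)
  #3 pop 2: in=111101 → 111101 (was 000000); enqueue []
  #4 pop 3: in=111101 → 111001 (was 000000); enqueue [0]
  #5 pop 0: in=111101 → 111101 (no change)

Fixpoint:
  val[0] = 111101
  val[1] = 001101
  val[2] = 111101
  val[3] = 111001

111101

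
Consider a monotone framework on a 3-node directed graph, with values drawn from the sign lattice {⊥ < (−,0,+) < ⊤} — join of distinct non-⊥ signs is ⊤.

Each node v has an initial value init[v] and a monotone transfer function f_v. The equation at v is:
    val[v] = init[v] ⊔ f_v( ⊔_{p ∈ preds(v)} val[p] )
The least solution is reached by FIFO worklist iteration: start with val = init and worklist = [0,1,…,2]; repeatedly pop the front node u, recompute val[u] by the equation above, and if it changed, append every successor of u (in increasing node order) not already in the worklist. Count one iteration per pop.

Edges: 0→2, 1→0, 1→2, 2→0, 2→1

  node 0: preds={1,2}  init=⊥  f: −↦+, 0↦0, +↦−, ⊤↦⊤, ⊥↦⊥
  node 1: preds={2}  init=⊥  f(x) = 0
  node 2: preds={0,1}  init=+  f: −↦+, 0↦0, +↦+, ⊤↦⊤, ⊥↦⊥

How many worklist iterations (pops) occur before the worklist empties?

Trace (6 dequeues):
  [1] u=0 | in + | out − | prev ⊥ | push {}
  [2] u=1 | in + | out 0 | prev ⊥ | push {0}
  [3] u=2 | in ⊤ | out ⊤ | prev + | push {1}
  [4] u=0 | in ⊤ | out ⊤ | prev − | push {2}
  [5] u=1 | in ⊤ | out 0 | ==
  [6] u=2 | in ⊤ | out ⊤ | ==

Converged values:
  [0] ⊤
  [1] 0
  [2] ⊤

6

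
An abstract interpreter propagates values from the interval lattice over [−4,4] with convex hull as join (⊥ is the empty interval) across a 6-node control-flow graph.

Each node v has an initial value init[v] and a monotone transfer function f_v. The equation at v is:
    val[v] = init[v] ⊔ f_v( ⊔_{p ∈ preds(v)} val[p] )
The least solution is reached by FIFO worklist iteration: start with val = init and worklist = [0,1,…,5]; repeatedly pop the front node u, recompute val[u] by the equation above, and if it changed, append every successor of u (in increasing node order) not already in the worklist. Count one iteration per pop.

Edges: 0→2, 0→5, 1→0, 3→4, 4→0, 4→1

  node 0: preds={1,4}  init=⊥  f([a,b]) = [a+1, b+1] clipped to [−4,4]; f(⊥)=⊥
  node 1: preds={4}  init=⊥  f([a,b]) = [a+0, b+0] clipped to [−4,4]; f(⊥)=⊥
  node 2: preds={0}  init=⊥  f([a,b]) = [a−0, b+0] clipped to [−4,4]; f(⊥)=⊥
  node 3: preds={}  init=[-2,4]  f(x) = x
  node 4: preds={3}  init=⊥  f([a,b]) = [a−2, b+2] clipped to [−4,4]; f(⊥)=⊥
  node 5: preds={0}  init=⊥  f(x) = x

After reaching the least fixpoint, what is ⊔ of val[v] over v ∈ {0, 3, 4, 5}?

[-4,4]

Trace (11 dequeues):
  [1] u=0 | in ⊥ | out ⊥ | ==
  [2] u=1 | in ⊥ | out ⊥ | ==
  [3] u=2 | in ⊥ | out ⊥ | ==
  [4] u=3 | in ⊥ | out [-2,4] | ==
  [5] u=4 | in [-2,4] | out [-4,4] | prev ⊥ | push {0,1}
  [6] u=5 | in ⊥ | out ⊥ | ==
  [7] u=0 | in [-4,4] | out [-3,4] | prev ⊥ | push {2,5}
  [8] u=1 | in [-4,4] | out [-4,4] | prev ⊥ | push {0}
  [9] u=2 | in [-3,4] | out [-3,4] | prev ⊥ | push {}
  [10] u=5 | in [-3,4] | out [-3,4] | prev ⊥ | push {}
  [11] u=0 | in [-4,4] | out [-3,4] | ==

Converged values:
  [0] [-3,4]
  [1] [-4,4]
  [2] [-3,4]
  [3] [-2,4]
  [4] [-4,4]
  [5] [-3,4]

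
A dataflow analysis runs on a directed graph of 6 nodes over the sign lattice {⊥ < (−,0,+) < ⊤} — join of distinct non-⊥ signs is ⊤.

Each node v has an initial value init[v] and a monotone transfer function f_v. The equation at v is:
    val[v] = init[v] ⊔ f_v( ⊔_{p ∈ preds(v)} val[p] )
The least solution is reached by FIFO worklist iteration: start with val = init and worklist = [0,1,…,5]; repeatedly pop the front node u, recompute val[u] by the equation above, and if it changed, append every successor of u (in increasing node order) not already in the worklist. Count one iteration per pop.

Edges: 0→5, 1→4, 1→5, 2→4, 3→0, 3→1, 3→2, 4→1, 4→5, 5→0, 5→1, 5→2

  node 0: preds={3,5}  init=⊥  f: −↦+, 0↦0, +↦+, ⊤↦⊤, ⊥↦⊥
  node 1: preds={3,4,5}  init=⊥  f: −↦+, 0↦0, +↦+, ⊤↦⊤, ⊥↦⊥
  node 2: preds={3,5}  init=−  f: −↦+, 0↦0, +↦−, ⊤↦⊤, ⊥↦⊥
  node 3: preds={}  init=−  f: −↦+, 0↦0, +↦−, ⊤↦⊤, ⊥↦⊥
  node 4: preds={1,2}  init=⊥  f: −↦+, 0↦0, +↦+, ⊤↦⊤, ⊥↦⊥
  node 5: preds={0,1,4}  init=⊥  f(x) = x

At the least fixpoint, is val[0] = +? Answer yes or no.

no

Trace (11 dequeues):
  [1] u=0 | in − | out + | prev ⊥ | push {}
  [2] u=1 | in − | out + | prev ⊥ | push {}
  [3] u=2 | in − | out ⊤ | prev − | push {}
  [4] u=3 | in ⊥ | out − | ==
  [5] u=4 | in ⊤ | out ⊤ | prev ⊥ | push {1}
  [6] u=5 | in ⊤ | out ⊤ | prev ⊥ | push {0,2}
  [7] u=1 | in ⊤ | out ⊤ | prev + | push {4,5}
  [8] u=0 | in ⊤ | out ⊤ | prev + | push {}
  [9] u=2 | in ⊤ | out ⊤ | ==
  [10] u=4 | in ⊤ | out ⊤ | ==
  [11] u=5 | in ⊤ | out ⊤ | ==

Converged values:
  [0] ⊤
  [1] ⊤
  [2] ⊤
  [3] −
  [4] ⊤
  [5] ⊤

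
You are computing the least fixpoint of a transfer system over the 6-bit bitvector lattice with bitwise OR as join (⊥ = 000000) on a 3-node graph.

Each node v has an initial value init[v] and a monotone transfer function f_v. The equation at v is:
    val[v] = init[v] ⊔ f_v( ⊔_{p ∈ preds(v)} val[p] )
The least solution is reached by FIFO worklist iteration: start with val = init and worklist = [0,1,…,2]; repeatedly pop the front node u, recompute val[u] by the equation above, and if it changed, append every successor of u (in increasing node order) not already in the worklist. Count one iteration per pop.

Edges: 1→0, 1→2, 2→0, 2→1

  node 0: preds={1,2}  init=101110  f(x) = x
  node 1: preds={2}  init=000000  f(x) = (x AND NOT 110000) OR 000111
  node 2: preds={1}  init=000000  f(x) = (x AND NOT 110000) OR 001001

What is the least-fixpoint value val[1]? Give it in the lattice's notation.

Iteration log — 7 steps:
  step 1. node 0  ⊔preds=000000  new=101110  stable
  step 2. node 1  ⊔preds=000000  new=000111  old=000000  +wl: 0
  step 3. node 2  ⊔preds=000111  new=001111  old=000000  +wl: 1
  step 4. node 0  ⊔preds=001111  new=101111  old=101110  +wl: 
  step 5. node 1  ⊔preds=001111  new=001111  old=000111  +wl: 0,2
  step 6. node 0  ⊔preds=001111  new=101111  stable
  step 7. node 2  ⊔preds=001111  new=001111  stable

Least fixpoint reached:
  node 0: 101111
  node 1: 001111
  node 2: 001111

001111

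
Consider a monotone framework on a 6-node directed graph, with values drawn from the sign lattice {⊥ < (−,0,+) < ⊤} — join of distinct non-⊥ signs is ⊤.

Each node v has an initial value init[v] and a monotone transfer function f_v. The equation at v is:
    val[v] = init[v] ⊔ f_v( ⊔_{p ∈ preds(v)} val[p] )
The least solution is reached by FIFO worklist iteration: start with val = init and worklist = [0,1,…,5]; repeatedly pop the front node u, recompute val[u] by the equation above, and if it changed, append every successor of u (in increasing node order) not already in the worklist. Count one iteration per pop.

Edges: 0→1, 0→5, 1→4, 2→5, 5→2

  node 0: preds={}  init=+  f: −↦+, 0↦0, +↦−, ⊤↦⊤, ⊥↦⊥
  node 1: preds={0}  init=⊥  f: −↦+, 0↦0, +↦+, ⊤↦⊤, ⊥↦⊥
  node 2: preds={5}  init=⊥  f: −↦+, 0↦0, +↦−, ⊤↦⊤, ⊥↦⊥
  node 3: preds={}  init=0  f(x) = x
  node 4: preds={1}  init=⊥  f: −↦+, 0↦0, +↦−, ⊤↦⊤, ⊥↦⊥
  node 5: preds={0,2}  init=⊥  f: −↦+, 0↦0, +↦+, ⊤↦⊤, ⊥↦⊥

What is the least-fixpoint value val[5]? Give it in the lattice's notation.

⊤

Worklist (10 pops):
  #1 pop 0: in=⊥ → + (no change)
  #2 pop 1: in=+ → + (was ⊥); enqueue []
  #3 pop 2: in=⊥ → ⊥ (no change)
  #4 pop 3: in=⊥ → 0 (no change)
  #5 pop 4: in=+ → − (was ⊥); enqueue []
  #6 pop 5: in=+ → + (was ⊥); enqueue [2]
  #7 pop 2: in=+ → − (was ⊥); enqueue [5]
  #8 pop 5: in=⊤ → ⊤ (was +); enqueue [2]
  #9 pop 2: in=⊤ → ⊤ (was −); enqueue [5]
  #10 pop 5: in=⊤ → ⊤ (no change)

Fixpoint:
  val[0] = +
  val[1] = +
  val[2] = ⊤
  val[3] = 0
  val[4] = −
  val[5] = ⊤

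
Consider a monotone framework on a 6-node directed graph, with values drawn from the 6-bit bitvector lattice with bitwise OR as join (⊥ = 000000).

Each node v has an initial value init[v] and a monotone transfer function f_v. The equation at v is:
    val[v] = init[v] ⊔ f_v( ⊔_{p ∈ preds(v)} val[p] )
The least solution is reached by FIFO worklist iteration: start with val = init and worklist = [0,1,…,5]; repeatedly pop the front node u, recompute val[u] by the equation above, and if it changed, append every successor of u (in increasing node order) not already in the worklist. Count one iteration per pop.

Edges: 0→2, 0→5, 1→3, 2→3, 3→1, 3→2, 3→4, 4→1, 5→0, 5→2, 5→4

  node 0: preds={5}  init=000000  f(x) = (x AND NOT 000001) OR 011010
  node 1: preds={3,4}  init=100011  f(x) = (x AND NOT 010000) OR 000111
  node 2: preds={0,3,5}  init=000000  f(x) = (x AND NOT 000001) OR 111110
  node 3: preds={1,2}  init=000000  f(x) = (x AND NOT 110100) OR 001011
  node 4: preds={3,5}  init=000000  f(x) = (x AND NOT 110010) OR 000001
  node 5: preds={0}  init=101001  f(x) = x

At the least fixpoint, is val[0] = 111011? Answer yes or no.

no

Trace (11 dequeues):
  [1] u=0 | in 101001 | out 111010 | prev 000000 | push {}
  [2] u=1 | in 000000 | out 100111 | prev 100011 | push {}
  [3] u=2 | in 111011 | out 111110 | prev 000000 | push {}
  [4] u=3 | in 111111 | out 001011 | prev 000000 | push {1,2}
  [5] u=4 | in 101011 | out 001001 | prev 000000 | push {}
  [6] u=5 | in 111010 | out 111011 | prev 101001 | push {0,4}
  [7] u=1 | in 001011 | out 101111 | prev 100111 | push {3}
  [8] u=2 | in 111011 | out 111110 | ==
  [9] u=0 | in 111011 | out 111010 | ==
  [10] u=4 | in 111011 | out 001001 | ==
  [11] u=3 | in 111111 | out 001011 | ==

Converged values:
  [0] 111010
  [1] 101111
  [2] 111110
  [3] 001011
  [4] 001001
  [5] 111011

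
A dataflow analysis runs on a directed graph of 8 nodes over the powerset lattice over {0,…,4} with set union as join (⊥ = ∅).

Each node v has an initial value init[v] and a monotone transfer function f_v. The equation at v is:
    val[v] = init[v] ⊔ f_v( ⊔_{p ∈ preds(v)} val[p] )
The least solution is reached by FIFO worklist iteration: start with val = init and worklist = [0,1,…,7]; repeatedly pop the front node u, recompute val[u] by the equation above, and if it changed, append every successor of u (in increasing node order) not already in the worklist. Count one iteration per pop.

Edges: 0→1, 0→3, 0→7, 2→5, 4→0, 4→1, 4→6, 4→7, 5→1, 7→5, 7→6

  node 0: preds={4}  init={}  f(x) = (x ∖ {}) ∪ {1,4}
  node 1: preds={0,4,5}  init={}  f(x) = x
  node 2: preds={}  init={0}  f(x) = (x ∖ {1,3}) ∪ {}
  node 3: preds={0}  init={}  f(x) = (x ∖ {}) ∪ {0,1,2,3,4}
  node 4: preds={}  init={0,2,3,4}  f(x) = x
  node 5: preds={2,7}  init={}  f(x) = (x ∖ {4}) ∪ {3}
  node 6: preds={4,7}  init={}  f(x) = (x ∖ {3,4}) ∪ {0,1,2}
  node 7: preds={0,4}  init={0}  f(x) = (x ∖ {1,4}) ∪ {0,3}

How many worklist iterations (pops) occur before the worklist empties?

Trace (12 dequeues):
  [1] u=0 | in {0,2,3,4} | out {0,1,2,3,4} | prev {} | push {}
  [2] u=1 | in {0,1,2,3,4} | out {0,1,2,3,4} | prev {} | push {}
  [3] u=2 | in {} | out {0} | ==
  [4] u=3 | in {0,1,2,3,4} | out {0,1,2,3,4} | prev {} | push {}
  [5] u=4 | in {} | out {0,2,3,4} | ==
  [6] u=5 | in {0} | out {0,3} | prev {} | push {1}
  [7] u=6 | in {0,2,3,4} | out {0,1,2} | prev {} | push {}
  [8] u=7 | in {0,1,2,3,4} | out {0,2,3} | prev {0} | push {5,6}
  [9] u=1 | in {0,1,2,3,4} | out {0,1,2,3,4} | ==
  [10] u=5 | in {0,2,3} | out {0,2,3} | prev {0,3} | push {1}
  [11] u=6 | in {0,2,3,4} | out {0,1,2} | ==
  [12] u=1 | in {0,1,2,3,4} | out {0,1,2,3,4} | ==

Converged values:
  [0] {0,1,2,3,4}
  [1] {0,1,2,3,4}
  [2] {0}
  [3] {0,1,2,3,4}
  [4] {0,2,3,4}
  [5] {0,2,3}
  [6] {0,1,2}
  [7] {0,2,3}

12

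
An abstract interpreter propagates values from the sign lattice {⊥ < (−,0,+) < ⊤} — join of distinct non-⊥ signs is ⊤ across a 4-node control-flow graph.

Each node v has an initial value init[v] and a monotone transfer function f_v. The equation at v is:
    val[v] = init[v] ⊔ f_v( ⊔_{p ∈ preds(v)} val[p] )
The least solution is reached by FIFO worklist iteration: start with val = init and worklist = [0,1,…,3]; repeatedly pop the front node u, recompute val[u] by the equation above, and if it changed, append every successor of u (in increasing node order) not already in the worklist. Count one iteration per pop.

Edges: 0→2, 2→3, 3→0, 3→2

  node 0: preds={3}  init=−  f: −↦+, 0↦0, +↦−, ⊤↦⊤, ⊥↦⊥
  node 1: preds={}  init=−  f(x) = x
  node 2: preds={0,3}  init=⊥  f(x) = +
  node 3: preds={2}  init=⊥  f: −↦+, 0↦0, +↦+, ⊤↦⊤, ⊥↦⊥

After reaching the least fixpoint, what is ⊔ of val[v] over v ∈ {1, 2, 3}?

Worklist (6 pops):
  #1 pop 0: in=⊥ → − (no change)
  #2 pop 1: in=⊥ → − (no change)
  #3 pop 2: in=− → + (was ⊥); enqueue []
  #4 pop 3: in=+ → + (was ⊥); enqueue [0,2]
  #5 pop 0: in=+ → − (no change)
  #6 pop 2: in=⊤ → + (no change)

Fixpoint:
  val[0] = −
  val[1] = −
  val[2] = +
  val[3] = +

⊤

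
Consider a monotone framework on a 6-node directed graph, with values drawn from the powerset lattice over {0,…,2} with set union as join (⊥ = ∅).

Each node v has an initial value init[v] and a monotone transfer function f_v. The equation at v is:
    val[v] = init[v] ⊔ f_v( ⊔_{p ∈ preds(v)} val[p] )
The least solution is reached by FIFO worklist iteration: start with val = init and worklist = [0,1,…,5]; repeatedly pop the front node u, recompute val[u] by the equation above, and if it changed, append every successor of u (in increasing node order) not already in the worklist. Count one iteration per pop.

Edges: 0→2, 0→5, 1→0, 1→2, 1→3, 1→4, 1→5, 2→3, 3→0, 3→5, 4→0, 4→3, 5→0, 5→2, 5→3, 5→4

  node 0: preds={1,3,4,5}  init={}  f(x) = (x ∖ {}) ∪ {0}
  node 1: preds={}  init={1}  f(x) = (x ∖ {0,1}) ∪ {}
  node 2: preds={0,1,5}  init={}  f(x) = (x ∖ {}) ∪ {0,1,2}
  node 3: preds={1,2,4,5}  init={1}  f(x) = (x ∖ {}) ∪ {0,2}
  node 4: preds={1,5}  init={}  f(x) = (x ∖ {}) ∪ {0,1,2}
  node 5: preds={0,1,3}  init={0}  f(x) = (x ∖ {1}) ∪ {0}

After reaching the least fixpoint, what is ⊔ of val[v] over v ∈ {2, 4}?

{0,1,2}

Worklist (11 pops):
  #1 pop 0: in={0,1} → {0,1} (was {}); enqueue []
  #2 pop 1: in={} → {1} (no change)
  #3 pop 2: in={0,1} → {0,1,2} (was {}); enqueue []
  #4 pop 3: in={0,1,2} → {0,1,2} (was {1}); enqueue [0]
  #5 pop 4: in={0,1} → {0,1,2} (was {}); enqueue [3]
  #6 pop 5: in={0,1,2} → {0,2} (was {0}); enqueue [2,4]
  #7 pop 0: in={0,1,2} → {0,1,2} (was {0,1}); enqueue [5]
  #8 pop 3: in={0,1,2} → {0,1,2} (no change)
  #9 pop 2: in={0,1,2} → {0,1,2} (no change)
  #10 pop 4: in={0,1,2} → {0,1,2} (no change)
  #11 pop 5: in={0,1,2} → {0,2} (no change)

Fixpoint:
  val[0] = {0,1,2}
  val[1] = {1}
  val[2] = {0,1,2}
  val[3] = {0,1,2}
  val[4] = {0,1,2}
  val[5] = {0,2}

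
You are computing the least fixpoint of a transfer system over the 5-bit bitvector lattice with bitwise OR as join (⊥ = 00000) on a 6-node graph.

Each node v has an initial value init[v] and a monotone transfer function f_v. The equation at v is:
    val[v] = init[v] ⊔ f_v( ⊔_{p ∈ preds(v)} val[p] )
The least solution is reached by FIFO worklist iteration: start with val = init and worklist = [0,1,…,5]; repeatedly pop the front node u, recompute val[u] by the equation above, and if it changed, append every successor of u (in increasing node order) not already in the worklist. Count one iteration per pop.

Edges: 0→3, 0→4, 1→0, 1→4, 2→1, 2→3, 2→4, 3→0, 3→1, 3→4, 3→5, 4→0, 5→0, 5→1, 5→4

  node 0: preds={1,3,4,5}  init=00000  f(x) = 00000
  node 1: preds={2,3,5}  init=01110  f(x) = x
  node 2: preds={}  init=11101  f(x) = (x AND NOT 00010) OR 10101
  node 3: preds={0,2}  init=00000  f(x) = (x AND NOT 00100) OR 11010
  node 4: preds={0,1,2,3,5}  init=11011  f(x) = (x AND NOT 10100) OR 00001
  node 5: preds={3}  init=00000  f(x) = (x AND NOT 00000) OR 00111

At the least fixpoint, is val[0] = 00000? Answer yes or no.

Worklist (9 pops):
  #1 pop 0: in=11111 → 00000 (no change)
  #2 pop 1: in=11101 → 11111 (was 01110); enqueue [0]
  #3 pop 2: in=00000 → 11101 (no change)
  #4 pop 3: in=11101 → 11011 (was 00000); enqueue [1]
  #5 pop 4: in=11111 → 11011 (no change)
  #6 pop 5: in=11011 → 11111 (was 00000); enqueue [4]
  #7 pop 0: in=11111 → 00000 (no change)
  #8 pop 1: in=11111 → 11111 (no change)
  #9 pop 4: in=11111 → 11011 (no change)

Fixpoint:
  val[0] = 00000
  val[1] = 11111
  val[2] = 11101
  val[3] = 11011
  val[4] = 11011
  val[5] = 11111

yes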